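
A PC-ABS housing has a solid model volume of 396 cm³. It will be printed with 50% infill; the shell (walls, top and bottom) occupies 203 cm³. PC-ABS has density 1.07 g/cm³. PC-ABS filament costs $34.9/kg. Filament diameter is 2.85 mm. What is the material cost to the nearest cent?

Infill region = 396 − 203 = 193 cm³.
Infill volume: 0.50 × 193 → 96.5 cm³.
Deposited volume = 203 + 96.5, so 299.5 cm³.
Mass = 299.5 × 1.07, so 320.465 g.
At $34.9/kg: 320.465/1000 × 34.9 = $11.18.

$11.18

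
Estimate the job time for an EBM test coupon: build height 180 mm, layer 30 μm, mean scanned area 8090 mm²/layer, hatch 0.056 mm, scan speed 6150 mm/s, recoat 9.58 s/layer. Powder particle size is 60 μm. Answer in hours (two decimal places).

Layer count = ceil(180 / 0.03) = 6000.
Hatch length per layer = 8090 / 0.056 = 144464.3 mm.
Beam time per layer: 144464.3 / 6150 → 23.4901 s.
Time per layer: 23.4901 + 9.58 → 33.0701 s.
Total: 6000 × 33.0701 s = 198420.6 s → 55.12 hours.

55.12 hours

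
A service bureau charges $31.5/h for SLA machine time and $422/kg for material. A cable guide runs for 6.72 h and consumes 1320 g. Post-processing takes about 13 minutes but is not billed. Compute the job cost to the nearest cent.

Time charge: 31.5 × 6.72 → $211.68.
Feedstock cost = 422 × 1320/1000 = $557.04.
Total = 211.68 + 557.04 = $768.72.

$768.72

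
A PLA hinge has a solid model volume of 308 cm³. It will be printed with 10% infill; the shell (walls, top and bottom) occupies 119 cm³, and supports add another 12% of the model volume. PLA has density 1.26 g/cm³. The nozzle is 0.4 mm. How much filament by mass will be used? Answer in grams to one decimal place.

220.3 g

Infill region = 308 − 119 = 189 cm³.
Infill deposited = 0.10 × 189 = 18.9 cm³.
Support = 0.12 × 308 = 36.96 cm³.
Total extruded: 119 + 18.9 + 36.96 → 174.86 cm³.
Mass = 174.86 × 1.26 = 220.3236 g.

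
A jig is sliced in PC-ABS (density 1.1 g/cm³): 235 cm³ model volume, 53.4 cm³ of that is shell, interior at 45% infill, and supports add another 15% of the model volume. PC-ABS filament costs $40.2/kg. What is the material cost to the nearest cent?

Volume inside the shell = 235 − 53.4 = 181.6 cm³.
Infill volume: 0.45 × 181.6 → 81.72 cm³.
Support = 0.15 × 235 = 35.25 cm³.
Deposited volume: 53.4 + 81.72 + 35.25 → 170.37 cm³.
Mass = 170.37 × 1.1, so 187.407 g.
At $40.2/kg: 187.407/1000 × 40.2 = $7.53.

$7.53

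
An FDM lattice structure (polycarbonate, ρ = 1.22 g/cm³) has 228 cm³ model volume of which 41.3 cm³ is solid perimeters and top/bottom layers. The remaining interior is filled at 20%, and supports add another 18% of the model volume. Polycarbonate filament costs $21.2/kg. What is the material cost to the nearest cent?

$3.10

Volume inside the shell: 228 − 41.3 → 186.7 cm³.
Infill volume = 0.20 × 186.7 = 37.34 cm³.
Support: 0.18 × 228 → 41.04 cm³.
Deposited volume = 41.3 + 37.34 + 41.04, so 119.68 cm³.
Mass: 119.68 × 1.22 → 146.0096 g.
Cost = 146.0096 g / 1000 × $21.2/kg = $3.10.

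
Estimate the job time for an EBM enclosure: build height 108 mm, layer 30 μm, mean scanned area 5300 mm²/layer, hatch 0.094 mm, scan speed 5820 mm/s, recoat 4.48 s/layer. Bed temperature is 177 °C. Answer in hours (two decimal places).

Number of layers: 108 / 0.03 → 3600 (rounded up).
Hatch length per layer = 5300 / 0.094 = 56383 mm.
Beam time per layer = 56383 / 5820 = 9.6878 s.
Layer cycle = 9.6878 + 4.48 = 14.1678 s.
Build time = 3600 × 14.1678 = 51004.08 s = 14.17 hours.

14.17 hours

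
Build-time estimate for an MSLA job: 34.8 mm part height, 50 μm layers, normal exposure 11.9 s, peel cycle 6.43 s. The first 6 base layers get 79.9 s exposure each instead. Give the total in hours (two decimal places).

Layer count = ceil(34.8 / 0.05) = 696.
Burn-in layers = 6 × (79.9 + 6.43), so 517.98 s.
Regular layers: 690 × (11.9 + 6.43) → 12647.7 s.
Sum: 517.98 + 12647.7 = 13165.68 s → 3.66 hours.

3.66 hours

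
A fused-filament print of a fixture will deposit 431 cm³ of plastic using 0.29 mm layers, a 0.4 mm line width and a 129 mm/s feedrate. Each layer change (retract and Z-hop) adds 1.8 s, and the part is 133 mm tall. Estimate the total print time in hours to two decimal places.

8.23 hours

Extrusion cross-section = 0.29 × 0.4 = 0.116 mm².
Total extruded path = 431000/0.116 = 3715517.2 mm.
Print-move time: 3715517.2 / 129 → 28802.5 s.
Layer count = ceil(133 / 0.29) = 459.
Layer-change overhead = 459 × 1.8, so 826.2 s.
Altogether 28802.5 + 826.2 = 29628.7 s, i.e. 8.23 hours.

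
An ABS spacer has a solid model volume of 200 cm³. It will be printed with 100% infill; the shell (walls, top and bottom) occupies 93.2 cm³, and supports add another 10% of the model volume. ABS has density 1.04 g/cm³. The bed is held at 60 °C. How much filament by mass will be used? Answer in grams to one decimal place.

Infill region = 200 − 93.2, so 106.8 cm³.
Infill volume = 1.00 × 106.8, so 106.8 cm³.
Support: 0.10 × 200 → 20 cm³.
Deposited volume: 93.2 + 106.8 + 20 → 220 cm³.
Mass: 220 × 1.04 → 228.8 g.

228.8 g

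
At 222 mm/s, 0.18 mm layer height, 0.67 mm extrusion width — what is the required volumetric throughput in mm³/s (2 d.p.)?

26.77

A = 0.18 × 0.67 = 0.1206 mm².
Q = v·A = 222 × 0.1206 = 26.77 mm³/s.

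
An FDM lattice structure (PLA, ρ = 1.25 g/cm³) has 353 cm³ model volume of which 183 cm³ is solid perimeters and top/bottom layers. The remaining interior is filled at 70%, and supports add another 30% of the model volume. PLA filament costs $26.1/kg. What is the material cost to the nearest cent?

Volume inside the shell = 353 − 183, so 170 cm³.
Infill volume = 0.70 × 170 = 119 cm³.
Support: 0.30 × 353 → 105.9 cm³.
Total extruded = 183 + 119 + 105.9, so 407.9 cm³.
Mass: 407.9 × 1.25 → 509.875 g.
Cost = 509.875 g / 1000 × $26.1/kg = $13.31.

$13.31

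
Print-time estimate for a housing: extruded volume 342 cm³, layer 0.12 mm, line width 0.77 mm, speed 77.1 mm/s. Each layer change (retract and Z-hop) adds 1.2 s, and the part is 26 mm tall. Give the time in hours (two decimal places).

Line area = 0.12 × 0.77, so 0.0924 mm².
Total extruded path = 342000/0.0924 = 3701298.7 mm.
Print-move time = 3701298.7 / 77.1 = 48006.5 s.
Layers = ⌈26/0.12⌉ = 217.
Layer-change overhead = 217 × 1.2 = 260.4 s.
Altogether 48006.5 + 260.4 = 48266.9 s, i.e. 13.41 hours.

13.41 hours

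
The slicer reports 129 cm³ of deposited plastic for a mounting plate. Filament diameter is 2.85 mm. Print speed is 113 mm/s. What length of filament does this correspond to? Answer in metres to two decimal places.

20.22 m

Cross-section of 2.85 mm filament: π·(2.85/2)² = 6.3794 mm².
L = 129000 mm³ / 6.3794 mm² = 20221.34 mm, i.e. 20.22 m.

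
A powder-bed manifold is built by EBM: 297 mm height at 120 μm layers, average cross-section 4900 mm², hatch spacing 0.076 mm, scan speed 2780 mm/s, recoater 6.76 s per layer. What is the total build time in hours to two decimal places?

Layer count = ceil(297 / 0.12) = 2475.
Scan path per layer: 4900 / 0.076 → 64473.7 mm.
Per-layer scan time = 64473.7 / 2780, so 23.192 s.
Per-layer time: 23.192 + 6.76 → 29.952 s.
2475 layers × 29.952 s/layer = 74131.2 s, i.e. 20.59 hours.

20.59 hours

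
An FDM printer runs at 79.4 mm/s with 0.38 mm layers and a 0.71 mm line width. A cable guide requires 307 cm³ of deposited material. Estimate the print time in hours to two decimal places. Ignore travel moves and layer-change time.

3.98 hours

Line area = 0.38 × 0.71, so 0.2698 mm².
Toolpath length = 307 cm³ / 0.2698 mm² = 307000 / 0.2698 = 1137879.9 mm.
Time extruding = 1137879.9 / 79.4 = 14331 s.
That's 14331 s → 3.98 hours.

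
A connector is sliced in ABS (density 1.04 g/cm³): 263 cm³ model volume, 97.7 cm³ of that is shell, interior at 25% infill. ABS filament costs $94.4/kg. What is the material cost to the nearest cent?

$13.65

Volume inside the shell: 263 − 97.7 → 165.3 cm³.
Infill volume = 0.25 × 165.3, so 41.325 cm³.
Total extruded: 97.7 + 41.325 → 139.025 cm³.
Mass: 139.025 × 1.04 → 144.586 g.
At $94.4/kg: 144.586/1000 × 94.4 = $13.65.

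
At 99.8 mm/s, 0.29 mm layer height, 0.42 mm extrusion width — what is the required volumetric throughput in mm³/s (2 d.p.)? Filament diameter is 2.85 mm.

12.16

A = 0.29 × 0.42, so 0.1218 mm².
Volumetric flow = 99.8 × 0.1218 = 12.16 mm³/s.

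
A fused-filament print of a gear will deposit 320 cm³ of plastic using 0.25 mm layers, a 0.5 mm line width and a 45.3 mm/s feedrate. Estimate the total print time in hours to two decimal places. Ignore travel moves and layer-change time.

Bead cross-section: 0.25 × 0.5 → 0.125 mm².
Path length: 320000 mm³ / 0.125 mm² → 2560000 mm.
Time extruding = 2560000 / 45.3, so 56512.1 s.
56512.1 s = 15.70 hours.

15.70 hours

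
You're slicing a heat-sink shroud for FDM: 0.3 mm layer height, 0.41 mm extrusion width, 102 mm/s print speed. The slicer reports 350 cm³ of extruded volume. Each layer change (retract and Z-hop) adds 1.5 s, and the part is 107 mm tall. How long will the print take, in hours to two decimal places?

7.90 hours

Extrusion cross-section: 0.3 × 0.41 → 0.123 mm².
Total extruded path = 350000/0.123 = 2845528.5 mm.
Print-move time: 2845528.5 / 102 → 27897.3 s.
Layers = ⌈107/0.3⌉ = 357.
Layer-change overhead = 357 × 1.5, so 535.5 s.
Altogether 27897.3 + 535.5 = 28432.8 s, i.e. 7.90 hours.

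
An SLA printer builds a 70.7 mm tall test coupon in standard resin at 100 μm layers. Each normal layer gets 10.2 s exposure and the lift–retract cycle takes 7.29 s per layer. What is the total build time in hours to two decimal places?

Number of layers: 70.7 / 0.1 → 707 (rounded up).
Cycle time = 10.2 + 7.29, so 17.49 s.
Total = 707 × 17.49 = 12365.43 s = 3.43 hours.

3.43 hours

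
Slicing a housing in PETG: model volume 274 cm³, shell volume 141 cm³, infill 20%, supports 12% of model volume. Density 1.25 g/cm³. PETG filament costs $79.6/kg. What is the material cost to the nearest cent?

Volume inside the shell = 274 − 141, so 133 cm³.
Infill deposited: 0.20 × 133 → 26.6 cm³.
Support = 0.12 × 274, so 32.88 cm³.
Total printed volume = 141 + 26.6 + 32.88, so 200.48 cm³.
Mass: 200.48 × 1.25 → 250.6 g.
At $79.6/kg: 250.6/1000 × 79.6 = $19.95.

$19.95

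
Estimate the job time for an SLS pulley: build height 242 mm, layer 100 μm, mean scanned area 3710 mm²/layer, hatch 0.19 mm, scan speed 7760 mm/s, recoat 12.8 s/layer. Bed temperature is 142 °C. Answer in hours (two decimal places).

Number of layers: 242 / 0.1 → 2420 (rounded up).
Per-layer scan distance = 3710 / 0.19, so 19526.3 mm.
Per-layer scan time = 19526.3 / 7760, so 2.5163 s.
Per-layer time: 2.5163 + 12.8 → 15.3163 s.
2420 layers × 15.3163 s/layer = 37065.446 s, i.e. 10.30 hours.

10.30 hours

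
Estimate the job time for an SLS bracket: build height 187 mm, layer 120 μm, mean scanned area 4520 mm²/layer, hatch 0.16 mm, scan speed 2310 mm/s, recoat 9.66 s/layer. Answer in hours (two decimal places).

Layer count = ceil(187 / 0.12) = 1559.
Per-layer scan distance = 4520 / 0.16 = 28250 mm.
Per-layer scan time = 28250 / 2310 = 12.2294 s.
Time per layer: 12.2294 + 9.66 → 21.8894 s.
1559 layers × 21.8894 s/layer = 34125.5746 s, i.e. 9.48 hours.

9.48 hours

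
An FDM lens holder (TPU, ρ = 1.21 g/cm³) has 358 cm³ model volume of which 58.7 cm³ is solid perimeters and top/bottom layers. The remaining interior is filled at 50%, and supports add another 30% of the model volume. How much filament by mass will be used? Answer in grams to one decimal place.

Infill region: 358 − 58.7 → 299.3 cm³.
Deposited infill = 0.50 × 299.3 = 149.65 cm³.
Support = 0.30 × 358, so 107.4 cm³.
Total printed volume = 58.7 + 149.65 + 107.4, so 315.75 cm³.
Mass = 315.75 × 1.21 = 382.0575 g.

382.1 g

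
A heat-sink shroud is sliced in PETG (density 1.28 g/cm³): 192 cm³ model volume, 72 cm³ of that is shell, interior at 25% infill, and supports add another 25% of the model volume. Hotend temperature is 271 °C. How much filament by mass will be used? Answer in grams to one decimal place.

192.0 g

Infill region = 192 − 72 = 120 cm³.
Infill volume = 0.25 × 120, so 30 cm³.
Support = 0.25 × 192, so 48 cm³.
Total printed volume: 72 + 30 + 48 → 150 cm³.
Mass = 150 × 1.28 = 192 g.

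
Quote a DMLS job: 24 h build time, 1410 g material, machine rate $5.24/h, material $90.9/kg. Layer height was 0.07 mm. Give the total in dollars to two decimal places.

$253.93

Machine cost = 5.24 × 24 = $125.76.
Feedstock cost: 90.9 × 1410/1000 → $128.169.
Job cost: 125.76 + 128.169 = 253.929 ≈ $253.93.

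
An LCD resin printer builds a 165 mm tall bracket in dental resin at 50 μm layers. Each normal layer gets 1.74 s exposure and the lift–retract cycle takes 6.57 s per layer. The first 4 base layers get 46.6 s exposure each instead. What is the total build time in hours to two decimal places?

7.67 hours

Layers = ⌈165/0.05⌉ = 3300.
Bottom layers = 4 × (46.6 + 6.57), so 212.68 s.
Normal layers: 3296 × (1.74 + 6.57) → 27389.76 s.
Total = 212.68 + 27389.76 = 27602.44 s = 7.67 hours.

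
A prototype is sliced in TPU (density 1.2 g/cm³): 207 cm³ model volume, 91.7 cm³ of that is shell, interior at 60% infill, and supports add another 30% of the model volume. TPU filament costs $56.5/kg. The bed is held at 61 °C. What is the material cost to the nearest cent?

$15.12

Volume inside the shell = 207 − 91.7 = 115.3 cm³.
Infill volume = 0.60 × 115.3 = 69.18 cm³.
Support: 0.30 × 207 → 62.1 cm³.
Deposited volume: 91.7 + 69.18 + 62.1 → 222.98 cm³.
Mass: 222.98 × 1.2 → 267.576 g.
Cost = 267.576 g / 1000 × $56.5/kg = $15.12.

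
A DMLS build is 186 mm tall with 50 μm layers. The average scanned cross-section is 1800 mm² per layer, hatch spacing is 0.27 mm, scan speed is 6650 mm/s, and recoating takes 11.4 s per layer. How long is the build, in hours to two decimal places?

Layer count = ceil(186 / 0.05) = 3720.
Per-layer scan distance = 1800 / 0.27, so 6666.7 mm.
Per-layer scan time = 6666.7 / 6650, so 1.0025 s.
Time per layer = 1.0025 + 11.4, so 12.4025 s.
Total: 3720 × 12.4025 s = 46137.3 s → 12.82 hours.

12.82 hours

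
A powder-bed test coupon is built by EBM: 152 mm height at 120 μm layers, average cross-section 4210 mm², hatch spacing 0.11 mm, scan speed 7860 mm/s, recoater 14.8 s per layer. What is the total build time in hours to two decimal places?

Number of layers: 152 / 0.12 → 1267 (rounded up).
Scan path per layer = 4210 / 0.11 = 38272.7 mm.
Scan time per layer = 38272.7 / 7860, so 4.8693 s.
Layer cycle: 4.8693 + 14.8 → 19.6693 s.
1267 layers × 19.6693 s/layer = 24921.0031 s, i.e. 6.92 hours.

6.92 hours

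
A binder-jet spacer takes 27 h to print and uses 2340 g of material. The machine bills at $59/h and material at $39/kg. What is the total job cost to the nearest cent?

Machine cost = 59 × 27 = $1593.00.
Feedstock cost = 39 × 2340/1000, so $91.26.
Total = 1593.00 + 91.26 = $1684.26.

$1684.26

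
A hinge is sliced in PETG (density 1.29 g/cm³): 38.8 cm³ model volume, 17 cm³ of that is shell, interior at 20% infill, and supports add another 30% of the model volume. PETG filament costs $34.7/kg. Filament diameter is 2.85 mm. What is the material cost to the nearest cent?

Infill region = 38.8 − 17 = 21.8 cm³.
Deposited infill = 0.20 × 21.8 = 4.36 cm³.
Support: 0.30 × 38.8 → 11.64 cm³.
Deposited volume: 17 + 4.36 + 11.64 → 33 cm³.
Mass = 33 × 1.29, so 42.57 g.
Cost = 42.57 g / 1000 × $34.7/kg = $1.48.

$1.48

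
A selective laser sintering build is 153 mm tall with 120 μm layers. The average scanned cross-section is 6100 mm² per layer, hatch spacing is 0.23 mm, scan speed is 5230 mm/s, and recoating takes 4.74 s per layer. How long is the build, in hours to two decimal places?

3.47 hours

Number of layers: 153 / 0.12 → 1275 (rounded up).
Per-layer scan distance: 6100 / 0.23 → 26521.7 mm.
Per-layer scan time = 26521.7 / 5230, so 5.0711 s.
Time per layer = 5.0711 + 4.74 = 9.8111 s.
1275 layers × 9.8111 s/layer = 12509.1525 s, i.e. 3.47 hours.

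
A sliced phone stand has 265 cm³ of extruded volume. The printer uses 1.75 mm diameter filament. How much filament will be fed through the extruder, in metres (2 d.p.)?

110.17 m

A = π r² = π × 0.875² = 2.4053 mm².
Length = 265 cm³ / 2.4053 mm² = 265000 / 2.4053 = 110173.37 mm = 110.17 m.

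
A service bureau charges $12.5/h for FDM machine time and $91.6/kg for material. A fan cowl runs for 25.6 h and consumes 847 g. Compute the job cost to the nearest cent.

$397.59

Machine-time cost = 12.5 × 25.6 = $320.00.
Material charge: 91.6 × 847/1000 → $77.5852.
Total = 320.00 + 77.5852 = 397.5852 ≈ $397.59.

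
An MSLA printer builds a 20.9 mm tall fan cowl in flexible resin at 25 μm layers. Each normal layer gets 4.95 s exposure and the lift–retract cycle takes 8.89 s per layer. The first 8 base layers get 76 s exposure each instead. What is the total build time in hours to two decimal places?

3.37 hours

Layer count = ceil(20.9 / 0.025) = 836.
Burn-in layers = 8 × (76 + 8.89) = 679.12 s.
Remaining layers = 828 × (4.95 + 8.89) = 11459.52 s.
Total = 679.12 + 11459.52 = 12138.64 s = 3.37 hours.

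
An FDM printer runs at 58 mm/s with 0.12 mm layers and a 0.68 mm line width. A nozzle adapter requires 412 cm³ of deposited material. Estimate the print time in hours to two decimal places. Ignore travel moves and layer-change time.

24.18 hours

Extrusion cross-section = 0.12 × 0.68 = 0.0816 mm².
Toolpath length = 412 cm³ / 0.0816 mm² = 412000 / 0.0816 = 5049019.6 mm.
Time extruding = 5049019.6 / 58, so 87052.1 s.
In the requested units: 87052.1 s = 24.18 hours.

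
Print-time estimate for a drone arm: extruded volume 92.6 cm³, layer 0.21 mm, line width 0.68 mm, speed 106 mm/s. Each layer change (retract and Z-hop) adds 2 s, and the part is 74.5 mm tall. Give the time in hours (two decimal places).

Line area = 0.21 × 0.68 = 0.1428 mm².
Toolpath length = 92.6 cm³ / 0.1428 mm² = 92600 / 0.1428 = 648459.4 mm.
Print-move time = 648459.4 / 106, so 6117.5 s.
Layer count = ceil(74.5 / 0.21) = 355.
Z-hop total = 355 × 2, so 710 s.
Total = 6117.5 + 710 = 6827.5 s = 1.90 hours.

1.90 hours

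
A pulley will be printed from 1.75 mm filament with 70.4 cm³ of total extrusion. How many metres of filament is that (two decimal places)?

29.27 m

Cross-section of 1.75 mm filament: π·(1.75/2)² = 2.4053 mm².
L = 70400 mm³ / 2.4053 mm² = 29268.7 mm, i.e. 29.27 m.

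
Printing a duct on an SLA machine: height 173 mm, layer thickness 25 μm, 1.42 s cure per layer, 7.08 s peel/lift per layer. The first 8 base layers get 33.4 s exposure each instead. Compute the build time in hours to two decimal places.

Layers = ⌈173/0.025⌉ = 6920.
Bottom layers = 8 × (33.4 + 7.08) = 323.84 s.
Normal layers = 6912 × (1.42 + 7.08), so 58752 s.
Sum: 323.84 + 58752 = 59075.84 s → 16.41 hours.

16.41 hours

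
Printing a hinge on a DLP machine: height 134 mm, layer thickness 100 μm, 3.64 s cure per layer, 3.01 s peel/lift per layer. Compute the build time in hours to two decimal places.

Number of layers: 134 / 0.1 → 1340 (rounded up).
Each layer takes = 3.64 + 3.01, so 6.65 s.
Total = 1340 × 6.65 = 8911 s = 2.48 hours.

2.48 hours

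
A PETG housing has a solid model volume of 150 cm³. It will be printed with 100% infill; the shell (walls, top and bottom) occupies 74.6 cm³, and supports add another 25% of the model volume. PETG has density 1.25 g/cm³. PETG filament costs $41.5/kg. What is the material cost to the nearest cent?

Volume inside the shell = 150 − 74.6 = 75.4 cm³.
Infill volume = 1.00 × 75.4 = 75.4 cm³.
Support: 0.25 × 150 → 37.5 cm³.
Deposited volume = 74.6 + 75.4 + 37.5 = 187.5 cm³.
Mass: 187.5 × 1.25 → 234.375 g.
At $41.5/kg: 234.375/1000 × 41.5 = $9.73.

$9.73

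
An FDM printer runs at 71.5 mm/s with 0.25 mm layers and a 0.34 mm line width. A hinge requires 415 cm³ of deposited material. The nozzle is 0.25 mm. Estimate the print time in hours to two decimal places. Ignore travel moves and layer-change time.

18.97 hours

Extrusion cross-section = 0.25 × 0.34, so 0.085 mm².
Path length: 415000 mm³ / 0.085 mm² → 4882352.9 mm.
Print-move time: 4882352.9 / 71.5 → 68284.7 s.
That's 68284.7 s → 18.97 hours.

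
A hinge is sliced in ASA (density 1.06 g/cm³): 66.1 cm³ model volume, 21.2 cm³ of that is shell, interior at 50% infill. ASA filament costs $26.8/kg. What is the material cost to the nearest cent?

$1.24

Interior volume = 66.1 − 21.2 = 44.9 cm³.
Deposited infill = 0.50 × 44.9, so 22.45 cm³.
Total printed volume = 21.2 + 22.45, so 43.65 cm³.
Mass = 43.65 × 1.06 = 46.269 g.
Cost = 46.269 g / 1000 × $26.8/kg = $1.24.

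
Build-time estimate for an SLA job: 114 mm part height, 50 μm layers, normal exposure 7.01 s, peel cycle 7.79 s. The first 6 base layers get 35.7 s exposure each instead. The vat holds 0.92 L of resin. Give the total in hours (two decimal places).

9.42 hours

Number of layers: 114 / 0.05 → 2280 (rounded up).
Burn-in layers: 6 × (35.7 + 7.79) → 260.94 s.
Regular layers = 2274 × (7.01 + 7.79) = 33655.2 s.
Sum: 260.94 + 33655.2 = 33916.14 s → 9.42 hours.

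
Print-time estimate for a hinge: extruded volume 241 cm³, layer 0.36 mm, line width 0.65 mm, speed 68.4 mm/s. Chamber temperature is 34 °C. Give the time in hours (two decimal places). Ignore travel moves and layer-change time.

Line area = 0.36 × 0.65, so 0.234 mm².
Path length: 241000 mm³ / 0.234 mm² → 1029914.5 mm.
Extrusion time = 1029914.5 / 68.4 = 15057.2 s.
Converting: 15057.2 s = 4.18 hours.

4.18 hours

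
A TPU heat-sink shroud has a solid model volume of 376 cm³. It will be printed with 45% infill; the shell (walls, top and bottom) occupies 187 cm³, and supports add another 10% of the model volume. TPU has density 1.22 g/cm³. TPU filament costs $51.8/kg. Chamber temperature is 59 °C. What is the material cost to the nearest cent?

Infill region = 376 − 187, so 189 cm³.
Infill volume: 0.45 × 189 → 85.05 cm³.
Support = 0.10 × 376, so 37.6 cm³.
Deposited volume = 187 + 85.05 + 37.6, so 309.65 cm³.
Mass = 309.65 × 1.22, so 377.773 g.
Cost = 377.773 g / 1000 × $51.8/kg = $19.57.

$19.57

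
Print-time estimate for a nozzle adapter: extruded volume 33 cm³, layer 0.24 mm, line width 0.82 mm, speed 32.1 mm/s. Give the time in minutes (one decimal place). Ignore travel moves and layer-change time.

87.1 minutes

Line area = 0.24 × 0.82 = 0.1968 mm².
Total extruded path = 33000/0.1968 = 167682.9 mm.
Print-move time = 167682.9 / 32.1 = 5223.8 s.
5223.8 s = 87.1 minutes.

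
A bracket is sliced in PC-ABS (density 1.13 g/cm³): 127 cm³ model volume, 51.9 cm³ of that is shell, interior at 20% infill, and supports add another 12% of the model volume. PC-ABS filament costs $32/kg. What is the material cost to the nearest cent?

Interior volume = 127 − 51.9, so 75.1 cm³.
Infill deposited: 0.20 × 75.1 → 15.02 cm³.
Support = 0.12 × 127, so 15.24 cm³.
Total printed volume = 51.9 + 15.02 + 15.24, so 82.16 cm³.
Mass = 82.16 × 1.13, so 92.8408 g.
At $32/kg: 92.8408/1000 × 32 = $2.97.

$2.97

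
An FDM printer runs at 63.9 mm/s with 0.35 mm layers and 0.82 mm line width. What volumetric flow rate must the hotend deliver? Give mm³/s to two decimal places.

Extrusion cross-section = 0.35 × 0.82, so 0.287 mm².
Volumetric flow = 63.9 × 0.287 = 18.34 mm³/s.

18.34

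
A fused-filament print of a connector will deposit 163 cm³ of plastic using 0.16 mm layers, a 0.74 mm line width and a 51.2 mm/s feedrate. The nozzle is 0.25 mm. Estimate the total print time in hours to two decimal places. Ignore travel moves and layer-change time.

7.47 hours

Bead cross-section: 0.16 × 0.74 → 0.1184 mm².
Total extruded path = 163000/0.1184 = 1376689.2 mm.
Time extruding = 1376689.2 / 51.2 = 26888.5 s.
Converting: 26888.5 s = 7.47 hours.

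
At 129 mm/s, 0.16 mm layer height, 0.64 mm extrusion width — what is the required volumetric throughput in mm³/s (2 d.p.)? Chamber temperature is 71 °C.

13.21

Extrusion cross-section = 0.16 × 0.64 = 0.1024 mm².
Q = v·A = 129 × 0.1024 = 13.21 mm³/s.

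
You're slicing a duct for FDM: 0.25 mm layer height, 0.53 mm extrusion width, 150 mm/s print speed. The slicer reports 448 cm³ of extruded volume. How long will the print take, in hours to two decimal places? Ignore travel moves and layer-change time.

6.26 hours

Line area = 0.25 × 0.53, so 0.1325 mm².
Toolpath length = 448 cm³ / 0.1325 mm² = 448000 / 0.1325 = 3381132.1 mm.
Extrusion time = 3381132.1 / 150, so 22540.9 s.
22540.9 s = 6.26 hours.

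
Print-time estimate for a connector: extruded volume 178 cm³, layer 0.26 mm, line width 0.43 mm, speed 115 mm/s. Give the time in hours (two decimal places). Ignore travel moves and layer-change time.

3.85 hours

Line area: 0.26 × 0.43 → 0.1118 mm².
Toolpath length = 178 cm³ / 0.1118 mm² = 178000 / 0.1118 = 1592128.8 mm.
Extrusion time = 1592128.8 / 115 = 13844.6 s.
Converting: 13844.6 s = 3.85 hours.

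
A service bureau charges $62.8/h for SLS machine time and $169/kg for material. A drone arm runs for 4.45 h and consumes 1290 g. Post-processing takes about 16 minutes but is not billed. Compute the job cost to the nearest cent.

$497.47

Machine cost = 62.8 × 4.45, so $279.46.
Material cost = 169 × 1290/1000, so $218.01.
Total = 279.46 + 218.01 = $497.47.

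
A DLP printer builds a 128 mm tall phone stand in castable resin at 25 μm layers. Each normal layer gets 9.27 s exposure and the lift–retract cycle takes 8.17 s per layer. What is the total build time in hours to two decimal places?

Number of layers: 128 / 0.025 → 5120 (rounded up).
Each layer takes: 9.27 + 8.17 → 17.44 s.
Total = 5120 × 17.44 = 89292.8 s = 24.80 hours.

24.80 hours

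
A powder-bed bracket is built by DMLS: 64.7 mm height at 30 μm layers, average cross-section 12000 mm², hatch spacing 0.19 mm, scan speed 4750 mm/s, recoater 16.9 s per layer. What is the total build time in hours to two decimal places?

18.09 hours

Layer count = ceil(64.7 / 0.03) = 2157.
Hatch length per layer: 12000 / 0.19 → 63157.9 mm.
Scan time per layer = 63157.9 / 4750 = 13.2964 s.
Time per layer = 13.2964 + 16.9 = 30.1964 s.
Build time = 2157 × 30.1964 = 65133.6348 s = 18.09 hours.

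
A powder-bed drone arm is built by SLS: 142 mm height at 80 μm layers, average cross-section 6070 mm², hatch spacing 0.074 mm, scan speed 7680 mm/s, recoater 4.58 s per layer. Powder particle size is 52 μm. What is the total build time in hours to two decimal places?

7.52 hours

Layer count = ceil(142 / 0.08) = 1775.
Hatch length per layer: 6070 / 0.074 → 82027 mm.
Scan time per layer: 82027 / 7680 → 10.6806 s.
Layer cycle = 10.6806 + 4.58, so 15.2606 s.
Build time = 1775 × 15.2606 = 27087.565 s = 7.52 hours.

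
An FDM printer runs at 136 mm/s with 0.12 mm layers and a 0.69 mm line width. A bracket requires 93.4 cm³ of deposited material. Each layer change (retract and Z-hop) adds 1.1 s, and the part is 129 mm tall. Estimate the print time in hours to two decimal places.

2.63 hours

Line area = 0.12 × 0.69, so 0.0828 mm².
Total extruded path = 93400/0.0828 = 1128019.3 mm.
Extrusion time = 1128019.3 / 136, so 8294.3 s.
Layer count = ceil(129 / 0.12) = 1075.
Layer-change overhead = 1075 × 1.1 = 1182.5 s.
Altogether 8294.3 + 1182.5 = 9476.8 s, i.e. 2.63 hours.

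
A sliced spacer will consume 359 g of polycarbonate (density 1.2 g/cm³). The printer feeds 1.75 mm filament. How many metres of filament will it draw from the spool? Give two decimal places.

Extruded volume: 359/1.2 = 299.1667 cm³ (299166.7 mm³).
Cross-section of 1.75 mm filament: π·(1.75/2)² = 2.4053 mm².
L = V/A = 299166.7/2.4053 = 124378.12 mm → 124.38 m.

124.38 m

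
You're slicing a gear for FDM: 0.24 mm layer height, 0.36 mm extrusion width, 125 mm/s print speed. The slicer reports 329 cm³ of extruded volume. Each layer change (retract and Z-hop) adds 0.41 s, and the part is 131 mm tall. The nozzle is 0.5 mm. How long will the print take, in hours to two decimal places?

Extrusion cross-section = 0.24 × 0.36 = 0.0864 mm².
Path length: 329000 mm³ / 0.0864 mm² → 3807870.4 mm.
Extrusion time = 3807870.4 / 125, so 30463 s.
Layer count = ceil(131 / 0.24) = 546.
Layer-change overhead = 546 × 0.41, so 223.86 s.
Total = 30463 + 223.86 = 30686.86 s = 8.52 hours.

8.52 hours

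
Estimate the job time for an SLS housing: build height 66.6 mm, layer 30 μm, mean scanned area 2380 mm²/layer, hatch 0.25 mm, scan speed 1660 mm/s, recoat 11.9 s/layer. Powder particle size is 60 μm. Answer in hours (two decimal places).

10.87 hours

Number of layers: 66.6 / 0.03 → 2220 (rounded up).
Hatch length per layer: 2380 / 0.25 → 9520 mm.
Scan time per layer: 9520 / 1660 → 5.7349 s.
Layer cycle: 5.7349 + 11.9 → 17.6349 s.
Build time = 2220 × 17.6349 = 39149.478 s = 10.87 hours.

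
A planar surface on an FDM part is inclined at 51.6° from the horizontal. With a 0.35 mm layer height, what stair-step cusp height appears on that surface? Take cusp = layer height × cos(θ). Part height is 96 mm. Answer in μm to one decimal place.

217.4 μm

Cusp = layer height × cos(51.6°) = 0.35 × 0.6211 = 0.217385 mm = 217.4 μm.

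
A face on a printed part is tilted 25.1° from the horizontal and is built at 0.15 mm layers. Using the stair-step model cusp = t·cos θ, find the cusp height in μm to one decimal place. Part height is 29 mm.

135.8 μm

Cusp = layer height × cos(25.1°) = 0.15 × 0.9056 = 0.13584 mm = 135.8 μm.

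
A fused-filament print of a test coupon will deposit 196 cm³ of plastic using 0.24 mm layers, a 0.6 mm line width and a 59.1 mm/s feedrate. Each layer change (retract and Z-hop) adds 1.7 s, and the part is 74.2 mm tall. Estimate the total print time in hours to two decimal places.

Extrusion cross-section = 0.24 × 0.6 = 0.144 mm².
Path length: 196000 mm³ / 0.144 mm² → 1361111.1 mm.
Time extruding: 1361111.1 / 59.1 → 23030.6 s.
Layers = ⌈74.2/0.24⌉ = 310.
Z-hop total = 310 × 1.7 = 527 s.
Altogether 23030.6 + 527 = 23557.6 s, i.e. 6.54 hours.

6.54 hours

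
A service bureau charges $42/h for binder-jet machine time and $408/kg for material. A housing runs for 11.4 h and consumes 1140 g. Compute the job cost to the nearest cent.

$943.92

Time charge = 42 × 11.4 = $478.80.
Material charge: 408 × 1140/1000 → $465.12.
Total = 478.80 + 465.12 = $943.92.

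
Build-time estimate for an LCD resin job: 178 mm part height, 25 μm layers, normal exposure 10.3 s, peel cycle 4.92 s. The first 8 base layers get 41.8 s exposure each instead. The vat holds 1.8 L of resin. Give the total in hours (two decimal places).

Layers = ⌈178/0.025⌉ = 7120.
Burn-in layers: 8 × (41.8 + 4.92) → 373.76 s.
Regular layers = 7112 × (10.3 + 4.92), so 108244.64 s.
Total = 373.76 + 108244.64 = 108618.4 s = 30.17 hours.

30.17 hours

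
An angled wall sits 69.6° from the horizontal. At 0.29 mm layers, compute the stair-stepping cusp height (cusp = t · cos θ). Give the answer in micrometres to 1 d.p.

h_c = t·cos θ = 0.29 × 0.3486 = 0.101094 mm (101.1 μm).

101.1 μm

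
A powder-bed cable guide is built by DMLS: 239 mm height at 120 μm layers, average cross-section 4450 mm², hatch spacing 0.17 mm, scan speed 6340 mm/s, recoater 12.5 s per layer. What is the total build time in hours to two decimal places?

Number of layers: 239 / 0.12 → 1992 (rounded up).
Hatch length per layer = 4450 / 0.17 = 26176.5 mm.
Per-layer scan time: 26176.5 / 6340 → 4.1288 s.
Layer cycle: 4.1288 + 12.5 → 16.6288 s.
Build time = 1992 × 16.6288 = 33124.5696 s = 9.20 hours.

9.20 hours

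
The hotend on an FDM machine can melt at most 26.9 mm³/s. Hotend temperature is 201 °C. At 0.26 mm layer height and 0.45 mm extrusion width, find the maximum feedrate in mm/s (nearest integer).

Bead cross-section: 0.26 × 0.45 → 0.117 mm².
Max speed = 26.9 / 0.117 = 229.91 ≈ 230 mm/s.

230 mm/s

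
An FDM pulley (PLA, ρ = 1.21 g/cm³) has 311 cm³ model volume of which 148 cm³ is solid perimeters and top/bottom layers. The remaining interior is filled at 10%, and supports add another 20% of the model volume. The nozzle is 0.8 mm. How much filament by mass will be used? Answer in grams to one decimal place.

274.1 g

Interior volume: 311 − 148 → 163 cm³.
Deposited infill = 0.10 × 163, so 16.3 cm³.
Support = 0.20 × 311 = 62.2 cm³.
Deposited volume = 148 + 16.3 + 62.2, so 226.5 cm³.
Mass = 226.5 × 1.21, so 274.065 g.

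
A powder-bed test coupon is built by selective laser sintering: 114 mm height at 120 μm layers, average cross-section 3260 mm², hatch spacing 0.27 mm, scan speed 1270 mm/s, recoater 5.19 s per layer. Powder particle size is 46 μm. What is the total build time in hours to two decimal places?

3.88 hours

Number of layers: 114 / 0.12 → 950 (rounded up).
Hatch length per layer = 3260 / 0.27, so 12074.1 mm.
Scan time per layer = 12074.1 / 1270 = 9.5072 s.
Layer cycle = 9.5072 + 5.19 = 14.6972 s.
950 layers × 14.6972 s/layer = 13962.34 s, i.e. 3.88 hours.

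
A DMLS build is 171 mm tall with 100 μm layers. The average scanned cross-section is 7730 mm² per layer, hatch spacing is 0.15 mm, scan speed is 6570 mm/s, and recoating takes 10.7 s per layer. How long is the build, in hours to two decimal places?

Layer count = ceil(171 / 0.1) = 1710.
Scan path per layer = 7730 / 0.15, so 51533.3 mm.
Scan time per layer = 51533.3 / 6570, so 7.8437 s.
Layer cycle = 7.8437 + 10.7 = 18.5437 s.
Total: 1710 × 18.5437 s = 31709.727 s → 8.81 hours.

8.81 hours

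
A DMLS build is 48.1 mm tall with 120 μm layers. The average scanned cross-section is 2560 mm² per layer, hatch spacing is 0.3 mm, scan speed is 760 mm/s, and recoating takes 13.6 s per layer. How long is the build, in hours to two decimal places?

Layer count = ceil(48.1 / 0.12) = 401.
Hatch length per layer = 2560 / 0.3, so 8533.3 mm.
Laser time per layer: 8533.3 / 760 → 11.228 s.
Time per layer = 11.228 + 13.6, so 24.828 s.
Total: 401 × 24.828 s = 9956.028 s → 2.77 hours.

2.77 hours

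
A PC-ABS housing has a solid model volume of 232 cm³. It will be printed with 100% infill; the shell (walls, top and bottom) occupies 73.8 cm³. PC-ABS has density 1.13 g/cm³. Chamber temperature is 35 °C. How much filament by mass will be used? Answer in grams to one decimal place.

262.2 g

Interior volume = 232 − 73.8, so 158.2 cm³.
Deposited infill = 1.00 × 158.2, so 158.2 cm³.
Total extruded = 73.8 + 158.2 = 232 cm³.
Mass = 232 × 1.13 = 262.16 g.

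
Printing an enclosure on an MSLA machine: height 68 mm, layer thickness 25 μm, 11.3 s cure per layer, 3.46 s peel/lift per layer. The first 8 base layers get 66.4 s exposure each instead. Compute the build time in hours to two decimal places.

Layer count = ceil(68 / 0.025) = 2720.
Base layers = 8 × (66.4 + 3.46), so 558.88 s.
Normal layers = 2712 × (11.3 + 3.46) = 40029.12 s.
Total = 558.88 + 40029.12 = 40588 s = 11.27 hours.

11.27 hours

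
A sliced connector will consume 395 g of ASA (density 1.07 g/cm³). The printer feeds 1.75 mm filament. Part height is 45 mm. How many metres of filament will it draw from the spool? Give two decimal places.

153.48 m

Volume = 395 g / 1.07 g·cm⁻³ = 369.1589 cm³ = 369158.9 mm³.
A = π r² = π × 0.875² = 2.4053 mm².
L = V/A = 369158.9/2.4053 = 153477.28 mm → 153.48 m.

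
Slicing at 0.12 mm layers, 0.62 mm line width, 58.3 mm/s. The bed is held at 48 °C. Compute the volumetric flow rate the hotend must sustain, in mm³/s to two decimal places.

A = 0.12 × 0.62 = 0.0744 mm².
Volumetric flow = 58.3 × 0.0744 = 4.34 mm³/s.

4.34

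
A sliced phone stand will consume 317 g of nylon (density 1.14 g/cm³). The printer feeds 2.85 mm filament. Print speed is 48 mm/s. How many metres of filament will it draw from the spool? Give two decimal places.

Extruded volume: 317/1.14 = 278.0702 cm³ (278070.2 mm³).
A = π r² = π × 1.425² = 6.3794 mm².
Length = 278070.2 / 6.3794 = 43588.77 mm = 43.59 m.

43.59 m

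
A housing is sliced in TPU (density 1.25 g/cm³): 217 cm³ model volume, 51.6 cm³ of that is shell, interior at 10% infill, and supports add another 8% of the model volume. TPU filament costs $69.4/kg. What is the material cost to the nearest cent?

Infill region = 217 − 51.6 = 165.4 cm³.
Infill deposited = 0.10 × 165.4 = 16.54 cm³.
Support = 0.08 × 217, so 17.36 cm³.
Deposited volume = 51.6 + 16.54 + 17.36 = 85.5 cm³.
Mass = 85.5 × 1.25, so 106.875 g.
Cost = 106.875 g / 1000 × $69.4/kg = $7.42.

$7.42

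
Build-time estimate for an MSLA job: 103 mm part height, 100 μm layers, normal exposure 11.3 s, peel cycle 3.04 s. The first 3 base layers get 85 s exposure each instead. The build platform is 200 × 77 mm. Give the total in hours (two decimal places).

Layers = ⌈103/0.1⌉ = 1030.
Bottom layers: 3 × (85 + 3.04) → 264.12 s.
Normal layers: 1027 × (11.3 + 3.04) → 14727.18 s.
Sum: 264.12 + 14727.18 = 14991.3 s → 4.16 hours.

4.16 hours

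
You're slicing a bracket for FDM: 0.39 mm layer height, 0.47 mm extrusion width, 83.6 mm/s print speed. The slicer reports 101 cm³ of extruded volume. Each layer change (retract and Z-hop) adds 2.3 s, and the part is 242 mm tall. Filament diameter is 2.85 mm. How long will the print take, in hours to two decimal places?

Extrusion cross-section = 0.39 × 0.47, so 0.1833 mm².
Path length: 101000 mm³ / 0.1833 mm² → 551009.3 mm.
Print-move time = 551009.3 / 83.6 = 6591 s.
Number of layers: 242 / 0.39 → 621 (rounded up).
Z-hop total = 621 × 2.3 = 1428.3 s.
Total = 6591 + 1428.3 = 8019.3 s = 2.23 hours.

2.23 hours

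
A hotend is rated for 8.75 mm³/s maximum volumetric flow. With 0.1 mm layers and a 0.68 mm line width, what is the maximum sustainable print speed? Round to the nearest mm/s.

129 mm/s

Extrusion cross-section = 0.1 × 0.68 = 0.068 mm².
Max speed = 8.75 / 0.068 = 128.68 ≈ 129 mm/s.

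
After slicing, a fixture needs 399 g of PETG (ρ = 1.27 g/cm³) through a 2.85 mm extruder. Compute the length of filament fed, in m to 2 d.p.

49.25 m

Extruded volume: 399/1.27 = 314.1732 cm³ (314173.2 mm³).
Cross-section of 2.85 mm filament: π·(2.85/2)² = 6.3794 mm².
L = V/A = 314173.2/6.3794 = 49248.08 mm → 49.25 m.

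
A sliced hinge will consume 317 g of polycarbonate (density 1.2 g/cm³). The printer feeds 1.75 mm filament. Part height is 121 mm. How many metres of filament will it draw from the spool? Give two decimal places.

Volume = 317 g / 1.2 g·cm⁻³ = 264.1667 cm³ = 264166.7 mm³.
Cross-section of 1.75 mm filament: π·(1.75/2)² = 2.4053 mm².
L = V/A = 264166.7/2.4053 = 109826.92 mm → 109.83 m.

109.83 m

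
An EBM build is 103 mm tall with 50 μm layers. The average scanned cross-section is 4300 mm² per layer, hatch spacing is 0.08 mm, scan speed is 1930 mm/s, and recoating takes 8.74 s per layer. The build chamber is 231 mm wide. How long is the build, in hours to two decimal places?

20.94 hours

Layers = ⌈103/0.05⌉ = 2060.
Hatch length per layer = 4300 / 0.08, so 53750 mm.
Per-layer scan time = 53750 / 1930, so 27.8497 s.
Layer cycle = 27.8497 + 8.74 = 36.5897 s.
Total: 2060 × 36.5897 s = 75374.782 s → 20.94 hours.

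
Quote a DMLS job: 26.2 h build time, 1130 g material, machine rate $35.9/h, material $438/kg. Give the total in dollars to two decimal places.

$1435.52

Machine cost = 35.9 × 26.2, so $940.58.
Feedstock cost = 438 × 1130/1000, so $494.94.
Job cost: 940.58 + 494.94 = $1435.52.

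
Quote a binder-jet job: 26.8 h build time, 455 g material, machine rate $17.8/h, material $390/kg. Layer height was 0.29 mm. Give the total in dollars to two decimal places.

Time charge = 17.8 × 26.8, so $477.04.
Material charge = 390 × 455/1000, so $177.45.
Total = 477.04 + 177.45 = $654.49.

$654.49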